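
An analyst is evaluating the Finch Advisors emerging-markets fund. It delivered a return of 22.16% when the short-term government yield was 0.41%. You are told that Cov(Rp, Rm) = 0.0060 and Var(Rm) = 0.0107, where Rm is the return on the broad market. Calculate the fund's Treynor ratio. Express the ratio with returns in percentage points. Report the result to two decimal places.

β = Cov / Var = 0.0060 / 0.0107 = 0.5607
Treynor = (Rp − Rf) / β = (22.16% − 0.41%) / 0.5607 = 21.75 / 0.5607 = 38.7908

38.79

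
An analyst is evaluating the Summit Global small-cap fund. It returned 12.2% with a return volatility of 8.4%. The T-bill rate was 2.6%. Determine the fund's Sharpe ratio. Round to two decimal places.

1.14

Sharpe = (Rp − Rf) / σp = (12.2% − 2.6%) / 8.4% = 9.60% / 8.4% = 1.1429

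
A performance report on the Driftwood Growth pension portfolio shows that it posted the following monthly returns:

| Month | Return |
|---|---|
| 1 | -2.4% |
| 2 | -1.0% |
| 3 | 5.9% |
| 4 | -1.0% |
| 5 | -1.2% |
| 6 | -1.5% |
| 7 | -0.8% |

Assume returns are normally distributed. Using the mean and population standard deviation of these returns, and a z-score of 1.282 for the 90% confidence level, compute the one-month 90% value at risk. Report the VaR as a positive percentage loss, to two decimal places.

3.58

Mean return r̄ = -2.00 / 7 = -0.2857%
Σ(r − r̄)² = (-2.4 − (-0.2857))² + (-1 − (-0.2857))² + … = 46.3286
population σ = √(46.3286 / 7) = √6.6184 = 2.5726%
VaR = −(r̄ − z·σ) = −(-0.2857 − 1.282 × 2.5726) = −(-3.5838) = 3.5838%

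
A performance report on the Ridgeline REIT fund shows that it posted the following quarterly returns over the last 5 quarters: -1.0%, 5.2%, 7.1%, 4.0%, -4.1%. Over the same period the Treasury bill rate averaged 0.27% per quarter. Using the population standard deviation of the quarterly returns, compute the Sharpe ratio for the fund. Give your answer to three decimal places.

0.475

r̄ = (-1 + 5.2 + 7.1 + 4 − 4.1) / 5 = 2.2400%
Σ(r − r̄)² = (-1 − 2.2400)² + (5.2 − 2.2400)² + … = 86.1720
σ = √[86.1720 / 5] = 4.1514%
Sharpe = (r̄ − rf) / σ = (2.2400 − 0.27) / 4.1514 = 1.9700 / 4.1514 = 0.4745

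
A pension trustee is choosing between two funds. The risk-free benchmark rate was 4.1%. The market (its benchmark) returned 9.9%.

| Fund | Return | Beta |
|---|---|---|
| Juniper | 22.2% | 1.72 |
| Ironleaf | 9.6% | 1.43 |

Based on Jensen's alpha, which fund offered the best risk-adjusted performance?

Juniper: α = 22.2% − [4.1% + 1.72 × (9.9% − 4.1%)] = 8.124
Ironleaf: α = 9.6% − [4.1% + 1.43 × (9.9% − 4.1%)] = -2.794
Highest: Juniper (8.124).

Juniper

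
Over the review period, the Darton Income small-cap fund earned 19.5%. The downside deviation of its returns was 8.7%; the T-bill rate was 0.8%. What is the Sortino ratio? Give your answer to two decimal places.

2.15

Sortino = (Rp − Rf) / σd = (19.5% − 0.8%) / 8.7% = 18.70% / 8.7% = 2.1494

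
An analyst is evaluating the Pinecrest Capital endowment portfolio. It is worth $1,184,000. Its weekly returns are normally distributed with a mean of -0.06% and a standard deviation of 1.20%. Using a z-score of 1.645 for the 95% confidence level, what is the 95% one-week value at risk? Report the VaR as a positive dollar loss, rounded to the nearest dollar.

$24,083

Return at the 95% tail: μ − z·σ = -0.06% − 1.645 × 1.20% = -0.06 − 1.9740 = -2.0340%
VaR = −(-2.0340%) × $1,184,000 = 2.0340% × $1,184,000 = $24,083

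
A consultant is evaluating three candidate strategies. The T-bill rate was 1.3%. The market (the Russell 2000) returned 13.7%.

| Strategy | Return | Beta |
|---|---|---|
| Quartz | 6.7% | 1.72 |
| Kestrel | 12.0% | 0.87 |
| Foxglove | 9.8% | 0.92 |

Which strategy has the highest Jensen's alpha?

Quartz: α = 6.7% − [1.3% + 1.72 × (13.7% − 1.3%)] = -15.928
Kestrel: α = 12.0% − [1.3% + 0.87 × (13.7% − 1.3%)] = -0.088
Foxglove: α = 9.8% − [1.3% + 0.92 × (13.7% − 1.3%)] = -2.908
Highest: Kestrel (-0.088).

Kestrel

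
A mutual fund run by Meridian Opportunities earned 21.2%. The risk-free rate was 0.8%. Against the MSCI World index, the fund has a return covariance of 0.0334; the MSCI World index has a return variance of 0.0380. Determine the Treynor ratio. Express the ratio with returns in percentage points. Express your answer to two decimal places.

23.21

β = Cov / Var = 0.0334 / 0.0380 = 0.8789
Treynor = (Rp − Rf) / β = (21.2% − 0.8%) / 0.8789 = 20.40 / 0.8789 = 23.2108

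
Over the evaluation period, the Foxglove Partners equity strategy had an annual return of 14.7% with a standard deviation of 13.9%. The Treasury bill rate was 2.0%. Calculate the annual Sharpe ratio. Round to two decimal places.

Sharpe = (Rp − Rf) / σp = (14.7% − 2.0%) / 13.9% = 12.70% / 13.9% = 0.9137

0.91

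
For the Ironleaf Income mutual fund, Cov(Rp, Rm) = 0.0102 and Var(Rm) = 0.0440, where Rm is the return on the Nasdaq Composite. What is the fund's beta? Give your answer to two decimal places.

0.23

β = Cov(Rp, Rm) / Var(Rm) = 0.0102 / 0.0440 = 0.2318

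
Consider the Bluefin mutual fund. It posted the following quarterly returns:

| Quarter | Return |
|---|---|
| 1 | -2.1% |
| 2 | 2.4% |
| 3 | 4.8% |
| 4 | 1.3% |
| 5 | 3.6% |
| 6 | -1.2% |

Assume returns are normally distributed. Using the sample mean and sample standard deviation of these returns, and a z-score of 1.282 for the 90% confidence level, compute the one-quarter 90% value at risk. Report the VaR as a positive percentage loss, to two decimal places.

μ = (-2.1 + 2.4 + 4.8 + 1.3 + 3.6 − 1.2) / 6 = 8.80 / 6 = 1.4667%
Sample std dev = √[36.3933 / 5] = 2.6979%
VaR = −(μ − z·σ) = −(1.4667 − 1.282 × 2.6979) = −(-1.9920) = 1.9920%

1.99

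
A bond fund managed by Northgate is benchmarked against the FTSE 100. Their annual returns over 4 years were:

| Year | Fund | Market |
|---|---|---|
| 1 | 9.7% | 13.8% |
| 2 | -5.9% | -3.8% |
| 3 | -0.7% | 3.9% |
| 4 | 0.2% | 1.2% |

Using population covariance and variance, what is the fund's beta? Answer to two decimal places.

r̄p = 0.8250%,  r̄m = 3.7750%
Cov = Σ(rp − r̄p)(rm − r̄m) / 4 = 35.3331
Var(rm) = Σ(rm − r̄m)² / 4 = 41.1319
β = Cov / Var = 35.3331 / 41.1319 = 0.8590

0.86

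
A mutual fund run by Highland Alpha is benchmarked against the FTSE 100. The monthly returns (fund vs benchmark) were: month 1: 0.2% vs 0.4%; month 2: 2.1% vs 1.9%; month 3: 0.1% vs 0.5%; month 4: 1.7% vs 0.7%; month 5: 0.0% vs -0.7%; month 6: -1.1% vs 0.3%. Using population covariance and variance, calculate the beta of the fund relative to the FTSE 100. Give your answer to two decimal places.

r̄p = 0.5000%,  r̄m = 0.5167%
Cov = Σ(rp − r̄p)(rm − r̄m) / 6 = 0.5717
Var(rm) = Σ(rm − r̄m)² / 6 = 0.5814
β = Cov / Var = 0.5717 / 0.5814 = 0.9833

0.98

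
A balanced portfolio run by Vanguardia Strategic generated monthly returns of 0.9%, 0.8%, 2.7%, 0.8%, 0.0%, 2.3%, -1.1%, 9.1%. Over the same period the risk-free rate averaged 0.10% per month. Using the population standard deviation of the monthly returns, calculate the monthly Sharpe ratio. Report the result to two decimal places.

0.63

r̄ = (0.9 + 0.8 + 2.7 + 0.8 + 0 + 2.3 − 1.1 + 9.1) / 8 = 15.50 / 8 = 1.9375%
Population std dev = √[68.6588 / 8] = 2.9296%
Sharpe = (r̄ − rf) / σ = (1.9375 − 0.1) / 2.9296 = 1.8375 / 2.9296 = 0.6272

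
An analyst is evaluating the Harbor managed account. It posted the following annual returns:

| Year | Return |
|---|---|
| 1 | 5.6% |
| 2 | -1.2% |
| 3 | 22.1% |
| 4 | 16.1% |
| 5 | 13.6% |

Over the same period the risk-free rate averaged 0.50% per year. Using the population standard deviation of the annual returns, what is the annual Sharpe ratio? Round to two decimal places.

1.31

μ = (5.6 − 1.2 + 22.1 + 16.1 + 13.6) / 5 = 56.20 / 5 = 11.2400%
Σ(r − μ)² = (5.6 − 11.2400)² + (-1.2 − 11.2400)² + … = 333.6920
population σ = √(333.6920 / 5) = √66.7384 = 8.1694%
Sharpe = (μ − rf) / σ = (11.2400 − 0.5) / 8.1694 = 10.7400 / 8.1694 = 1.3147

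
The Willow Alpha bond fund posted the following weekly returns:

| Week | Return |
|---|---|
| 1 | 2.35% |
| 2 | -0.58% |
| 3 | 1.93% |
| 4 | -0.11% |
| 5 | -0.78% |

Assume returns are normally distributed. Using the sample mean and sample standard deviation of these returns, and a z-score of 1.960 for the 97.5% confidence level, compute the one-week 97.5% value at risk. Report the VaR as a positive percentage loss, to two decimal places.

μ = (2.35 − 0.58 + 1.93 − 0.11 − 0.78) / 5 = 2.810 / 5 = 0.5620%
Σ(r − μ)² = (2.35 − 0.5620)² + (-0.58 − 0.5620)² + (1.93 − 0.5620)² + … = 8.6251
sample σ = √(8.6251 / 4) = √2.1563 = 1.4684%
VaR = −(μ − z·σ) = −(0.5620 − 1.960 × 1.4684) = −(-2.3161) = 2.3161%

2.32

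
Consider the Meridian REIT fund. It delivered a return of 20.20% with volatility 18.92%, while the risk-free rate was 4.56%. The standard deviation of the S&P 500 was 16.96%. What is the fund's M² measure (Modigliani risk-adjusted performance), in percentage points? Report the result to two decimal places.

Sharpe = (Rp − Rf) / σp = (20.20% − 4.56%) / 18.92% = 0.8266
M² = Rf + Sharpe × σm = 4.56% + 0.8266 × 16.96% = 18.5791%

18.58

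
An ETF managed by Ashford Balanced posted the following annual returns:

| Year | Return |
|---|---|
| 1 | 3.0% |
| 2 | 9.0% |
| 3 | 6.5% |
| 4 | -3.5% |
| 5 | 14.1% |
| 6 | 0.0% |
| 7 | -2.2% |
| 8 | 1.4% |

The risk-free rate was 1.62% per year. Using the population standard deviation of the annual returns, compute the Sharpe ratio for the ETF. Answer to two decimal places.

Mean return μ = 28.30 / 8 = 3.5375%
Σ(r − μ)² = (3 − 3.5375)² + (9 − 3.5375)² + (6.5 − 3.5375)² + … = 249.9988
population σ = √(249.9988 / 8) = √31.2499 = 5.5902%
Sharpe = (μ − rf) / σ = (3.5375 − 1.62) / 5.5902 = 1.9175 / 5.5902 = 0.3430

0.34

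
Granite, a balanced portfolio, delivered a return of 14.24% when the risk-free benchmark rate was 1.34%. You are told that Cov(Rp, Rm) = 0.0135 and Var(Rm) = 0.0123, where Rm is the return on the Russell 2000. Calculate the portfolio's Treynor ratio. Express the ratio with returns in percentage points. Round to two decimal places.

11.75

β = Cov / Var = 0.0135 / 0.0123 = 1.0976
Treynor = (Rp − Rf) / β = (14.24% − 1.34%) / 1.0976 = 12.90 / 1.0976 = 11.7529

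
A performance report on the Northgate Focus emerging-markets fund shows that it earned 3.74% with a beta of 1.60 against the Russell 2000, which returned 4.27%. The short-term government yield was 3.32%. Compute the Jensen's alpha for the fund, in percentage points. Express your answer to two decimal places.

CAPM expected return = Rf + β(Rm − Rf) = 3.32% + 1.60 × (4.27% − 3.32%) = 3.32 + 1.60 × 0.95 = 4.8400%
Jensen's α = Rp − E[R] = 3.74% − 4.8400% = -1.1000

-1.10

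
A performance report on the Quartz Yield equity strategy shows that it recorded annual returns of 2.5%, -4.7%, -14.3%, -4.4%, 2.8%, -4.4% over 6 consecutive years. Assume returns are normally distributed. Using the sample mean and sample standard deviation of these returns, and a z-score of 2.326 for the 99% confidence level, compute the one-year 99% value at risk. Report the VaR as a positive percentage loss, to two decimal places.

Mean return μ = -22.50 / 6 = -3.7500%
Sample std dev = √[195.0150 / 5] = 6.2452%
VaR = −(μ − z·σ) = −(-3.7500 − 2.326 × 6.2452) = −(-18.2763) = 18.2763%

18.28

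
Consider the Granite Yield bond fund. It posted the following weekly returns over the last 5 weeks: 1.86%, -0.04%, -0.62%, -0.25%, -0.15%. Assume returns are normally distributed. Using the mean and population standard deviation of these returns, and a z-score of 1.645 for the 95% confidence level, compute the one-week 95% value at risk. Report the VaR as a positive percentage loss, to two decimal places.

r̄ = (1.86 − 0.04 − 0.62 − 0.25 − 0.15) / 5 = 0.1600%
Population std dev = √[3.8026 / 5] = 0.8721%
VaR = −(r̄ − z·σ) = −(0.1600 − 1.645 × 0.8721) = −(-1.2746) = 1.2746%

1.27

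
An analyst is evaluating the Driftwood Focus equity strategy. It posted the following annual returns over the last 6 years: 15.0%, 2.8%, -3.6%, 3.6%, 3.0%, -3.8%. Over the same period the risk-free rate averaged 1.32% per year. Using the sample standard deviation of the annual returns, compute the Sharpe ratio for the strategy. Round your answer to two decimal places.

r̄ = (15 + 2.8 − 3.6 + 3.6 + 3 − 3.8) / 6 = 2.8333%
Σ(r − r̄)² = (15 − 2.8333)² + (2.8 − 2.8333)² + (-3.6 − 2.8333)² + … = 234.0333
σ = √[234.0333 / 5] = 6.8415%
Sharpe = (r̄ − rf) / σ = (2.8333 − 1.32) / 6.8415 = 1.5133 / 6.8415 = 0.2212

0.22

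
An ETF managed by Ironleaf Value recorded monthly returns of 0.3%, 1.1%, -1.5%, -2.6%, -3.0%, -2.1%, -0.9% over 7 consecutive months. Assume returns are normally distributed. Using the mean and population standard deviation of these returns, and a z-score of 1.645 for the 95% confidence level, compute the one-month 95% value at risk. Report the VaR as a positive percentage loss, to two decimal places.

3.55

r̄ = (0.3 + 1.1 − 1.5 − 2.6 − 3 − 2.1 − 0.9) / 7 = -1.2429%
Σ(r − r̄)² = 13.7171; population σ = √(13.7171/7) = 1.3999%
VaR = −(r̄ − z·σ) = −(-1.2429 − 1.645 × 1.3999) = −(-3.5457) = 3.5457%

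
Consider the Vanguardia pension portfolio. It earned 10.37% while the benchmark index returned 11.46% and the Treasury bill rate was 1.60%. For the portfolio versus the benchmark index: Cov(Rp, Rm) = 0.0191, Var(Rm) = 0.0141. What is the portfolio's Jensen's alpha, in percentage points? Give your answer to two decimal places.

-4.59

β = Cov / Var = 0.0191 / 0.0141 = 1.3546
E[R] = Rf + β(Rm − Rf) = 1.60% + 1.3546 × (11.46% − 1.60%) = 14.9564%
α = Rp − E[R] = 10.37% − 14.9564% = -4.5864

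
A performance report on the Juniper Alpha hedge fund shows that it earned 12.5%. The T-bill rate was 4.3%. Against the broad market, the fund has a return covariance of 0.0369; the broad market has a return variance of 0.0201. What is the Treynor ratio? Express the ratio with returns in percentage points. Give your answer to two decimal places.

4.47

β = Cov / Var = 0.0369 / 0.0201 = 1.8358
Treynor = (Rp − Rf) / β = (12.5% − 4.3%) / 1.8358 = 8.20 / 1.8358 = 4.4667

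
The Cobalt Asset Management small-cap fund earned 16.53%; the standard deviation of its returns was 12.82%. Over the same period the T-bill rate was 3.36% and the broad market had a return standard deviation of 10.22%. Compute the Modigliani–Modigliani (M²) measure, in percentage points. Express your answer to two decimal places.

13.86

Sharpe = (Rp − Rf) / σp = (16.53% − 3.36%) / 12.82% = 1.0273
M² = Rf + Sharpe × σm = 3.36% + 1.0273 × 10.22% = 13.8590%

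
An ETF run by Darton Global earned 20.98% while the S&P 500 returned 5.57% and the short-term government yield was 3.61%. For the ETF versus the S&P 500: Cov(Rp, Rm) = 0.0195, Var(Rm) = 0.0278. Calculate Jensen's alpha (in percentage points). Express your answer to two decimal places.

β = Cov / Var = 0.0195 / 0.0278 = 0.7014
E[R] = Rf + β(Rm − Rf) = 3.61% + 0.7014 × (5.57% − 3.61%) = 4.9847%
α = Rp − E[R] = 20.98% − 4.9847% = 15.9953

16.00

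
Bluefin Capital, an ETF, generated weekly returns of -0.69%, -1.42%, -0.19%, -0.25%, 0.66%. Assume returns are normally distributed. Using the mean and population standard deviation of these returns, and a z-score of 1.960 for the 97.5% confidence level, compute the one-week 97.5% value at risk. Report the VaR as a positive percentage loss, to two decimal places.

r̄ = (-0.69 − 1.42 − 0.19 − 0.25 + 0.66) / 5 = -0.3780%
Σ(r − r̄)² = 2.3123; population σ = √(2.3123/5) = 0.6800%
VaR = −(r̄ − z·σ) = −(-0.3780 − 1.960 × 0.6800) = −(-1.7108) = 1.7108%

1.71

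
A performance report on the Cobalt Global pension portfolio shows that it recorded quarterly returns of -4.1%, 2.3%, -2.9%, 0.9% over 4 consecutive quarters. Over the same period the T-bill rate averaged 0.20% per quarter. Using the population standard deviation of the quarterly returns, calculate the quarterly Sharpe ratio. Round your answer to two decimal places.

r̄ = (-4.1 + 2.3 − 2.9 + 0.9) / 4 = -0.9500%
Population σ = √[Σ(r − r̄)² / 4] = √[27.7100 / 4] = √6.9275 = 2.6320%
Sharpe = (r̄ − rf) / σ = (-0.9500 − 0.2) / 2.6320 = -1.1500 / 2.6320 = -0.4369

-0.44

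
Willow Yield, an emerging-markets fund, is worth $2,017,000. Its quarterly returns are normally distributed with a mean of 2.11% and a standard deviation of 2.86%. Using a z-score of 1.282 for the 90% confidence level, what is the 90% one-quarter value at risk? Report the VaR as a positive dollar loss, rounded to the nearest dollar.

Return at the 90% tail: μ − z·σ = 2.11% − 1.282 × 2.86% = 2.11 − 3.66652 = -1.55652%
VaR = −(-1.55652%) × $2,017,000 = 1.55652% × $2,017,000 = $31,395

$31,395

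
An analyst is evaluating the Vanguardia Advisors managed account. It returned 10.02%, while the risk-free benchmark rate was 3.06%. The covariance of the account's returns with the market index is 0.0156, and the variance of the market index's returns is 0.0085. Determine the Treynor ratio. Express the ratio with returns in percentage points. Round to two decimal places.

β = Cov / Var = 0.0156 / 0.0085 = 1.8353
Treynor = (Rp − Rf) / β = (10.02% − 3.06%) / 1.8353 = 6.96 / 1.8353 = 3.7923

3.79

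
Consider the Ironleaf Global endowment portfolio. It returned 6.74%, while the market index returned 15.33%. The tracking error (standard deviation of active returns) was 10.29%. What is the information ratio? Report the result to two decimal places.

-0.83

IR = (Rp − Rb) / TE = (6.74% − 15.33%) / 10.29% = -8.59% / 10.29% = -0.8348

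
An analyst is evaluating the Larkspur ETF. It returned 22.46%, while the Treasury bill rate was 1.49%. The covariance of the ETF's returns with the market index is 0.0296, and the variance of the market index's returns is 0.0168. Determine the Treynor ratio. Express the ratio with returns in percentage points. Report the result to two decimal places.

11.90

β = Cov / Var = 0.0296 / 0.0168 = 1.7619
Treynor = (Rp − Rf) / β = (22.46% − 1.49%) / 1.7619 = 20.97 / 1.7619 = 11.9019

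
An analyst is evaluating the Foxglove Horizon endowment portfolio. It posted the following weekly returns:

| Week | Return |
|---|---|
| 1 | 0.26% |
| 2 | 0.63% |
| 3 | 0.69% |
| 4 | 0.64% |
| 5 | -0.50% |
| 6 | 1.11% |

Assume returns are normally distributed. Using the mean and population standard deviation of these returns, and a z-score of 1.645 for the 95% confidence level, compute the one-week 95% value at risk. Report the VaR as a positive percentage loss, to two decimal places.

0.35

μ = (0.26 + 0.63 + 0.69 + 0.64 − 0.5 + 1.11) / 6 = 0.4717%
Σ(r − μ)² = (0.26 − 0.4717)² + (0.63 − 0.4717)² + … = 1.4975
population σ = √(1.4975 / 6) = √0.2496 = 0.4996%
VaR = −(μ − z·σ) = −(0.4717 − 1.645 × 0.4996) = −(-0.3501) = 0.3501%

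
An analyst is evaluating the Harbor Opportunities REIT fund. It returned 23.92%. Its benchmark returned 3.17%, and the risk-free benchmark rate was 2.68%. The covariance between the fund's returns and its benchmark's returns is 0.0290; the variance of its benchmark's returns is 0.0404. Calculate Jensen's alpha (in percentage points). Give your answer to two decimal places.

β = Cov / Var = 0.0290 / 0.0404 = 0.7178
E[R] = Rf + β(Rm − Rf) = 2.68% + 0.7178 × (3.17% − 2.68%) = 3.0317%
α = Rp − E[R] = 23.92% − 3.0317% = 20.8883

20.89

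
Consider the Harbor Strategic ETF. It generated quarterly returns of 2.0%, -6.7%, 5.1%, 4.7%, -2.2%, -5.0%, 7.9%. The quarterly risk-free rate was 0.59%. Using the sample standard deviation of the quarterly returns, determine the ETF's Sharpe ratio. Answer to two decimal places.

Mean return r̄ = 5.80 / 7 = 0.8286%
Sample std dev = √[184.4343 / 6] = 5.5443%
Sharpe = (r̄ − rf) / σ = (0.8286 − 0.59) / 5.5443 = 0.2386 / 5.5443 = 0.0430

0.04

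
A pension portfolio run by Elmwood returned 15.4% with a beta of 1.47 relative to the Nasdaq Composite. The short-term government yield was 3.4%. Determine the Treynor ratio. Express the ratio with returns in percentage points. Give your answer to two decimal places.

8.16

Treynor = (Rp − Rf) / β = (15.4% − 3.4%) / 1.47 = 12.00 / 1.47 = 8.1633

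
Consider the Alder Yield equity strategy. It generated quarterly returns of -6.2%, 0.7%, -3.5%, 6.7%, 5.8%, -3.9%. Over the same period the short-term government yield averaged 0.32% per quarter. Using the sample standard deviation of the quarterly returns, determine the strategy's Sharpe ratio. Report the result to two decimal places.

Mean return r̄ = -0.40 / 6 = -0.0667%
Sample std dev = √[144.8933 / 5] = 5.3832%
Sharpe = (r̄ − rf) / σ = (-0.0667 − 0.32) / 5.3832 = -0.3867 / 5.3832 = -0.0718

-0.07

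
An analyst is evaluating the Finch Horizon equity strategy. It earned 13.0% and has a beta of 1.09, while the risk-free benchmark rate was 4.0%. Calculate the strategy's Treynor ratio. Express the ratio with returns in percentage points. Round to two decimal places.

Treynor = (Rp − Rf) / β = (13.0% − 4.0%) / 1.09 = 9.00 / 1.09 = 8.2569

8.26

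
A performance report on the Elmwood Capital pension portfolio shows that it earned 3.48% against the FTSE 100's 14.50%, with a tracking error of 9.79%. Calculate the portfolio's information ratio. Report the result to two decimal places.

IR = (Rp − Rb) / TE = (3.48% − 14.50%) / 9.79% = -11.02% / 9.79% = -1.1256

-1.13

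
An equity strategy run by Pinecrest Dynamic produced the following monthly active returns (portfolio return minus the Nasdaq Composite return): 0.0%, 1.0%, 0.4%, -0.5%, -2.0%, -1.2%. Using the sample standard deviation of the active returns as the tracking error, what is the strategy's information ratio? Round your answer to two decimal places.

Mean return μ = -2.30 / 6 = -0.3833%
Σ(r − μ)² = 5.9683; sample σ = √(5.9683/5) = 1.0925%
IR = μ / tracking error = -0.3833 / 1.0925 = -0.3508

-0.35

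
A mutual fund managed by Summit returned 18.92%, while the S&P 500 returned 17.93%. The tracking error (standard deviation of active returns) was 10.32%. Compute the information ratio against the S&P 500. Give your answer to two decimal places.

IR = (Rp − Rb) / TE = (18.92% − 17.93%) / 10.32% = 0.99% / 10.32% = 0.0959

0.10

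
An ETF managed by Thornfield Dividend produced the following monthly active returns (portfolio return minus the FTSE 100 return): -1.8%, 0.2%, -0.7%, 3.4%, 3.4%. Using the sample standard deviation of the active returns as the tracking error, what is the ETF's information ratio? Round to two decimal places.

0.38

μ = (-1.8 + 0.2 − 0.7 + 3.4 + 3.4) / 5 = 0.9000%
Σ(r − μ)² = (-1.8 − 0.9000)² + (0.2 − 0.9000)² + … = 22.8400
σ = √[22.8400 / 4] = 2.3896%
IR = μ / tracking error = 0.9000 / 2.3896 = 0.3766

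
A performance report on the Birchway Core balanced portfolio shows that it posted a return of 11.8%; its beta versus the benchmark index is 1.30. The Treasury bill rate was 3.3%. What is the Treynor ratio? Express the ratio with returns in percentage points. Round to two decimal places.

Treynor = (Rp − Rf) / β = (11.8% − 3.3%) / 1.30 = 8.50 / 1.30 = 6.5385

6.54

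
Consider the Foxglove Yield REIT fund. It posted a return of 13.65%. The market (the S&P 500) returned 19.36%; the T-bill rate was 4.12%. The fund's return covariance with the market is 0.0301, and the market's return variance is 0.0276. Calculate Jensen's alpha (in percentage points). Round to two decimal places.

β = Cov / Var = 0.0301 / 0.0276 = 1.0906
E[R] = Rf + β(Rm − Rf) = 4.12% + 1.0906 × (19.36% − 4.12%) = 20.7407%
α = Rp − E[R] = 13.65% − 20.7407% = -7.0907

-7.09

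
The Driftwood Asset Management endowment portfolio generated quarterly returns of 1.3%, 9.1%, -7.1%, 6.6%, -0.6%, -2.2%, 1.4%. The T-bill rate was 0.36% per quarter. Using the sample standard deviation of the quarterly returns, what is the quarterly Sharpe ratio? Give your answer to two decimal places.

μ = (1.3 + 9.1 − 7.1 + 6.6 − 0.6 − 2.2 + 1.4) / 7 = 8.50 / 7 = 1.2143%
Σ(r − μ)² = (1.3 − 1.2143)² + (9.1 − 1.2143)² + … = 175.3086
sample σ = √(175.3086 / 6) = √29.2181 = 5.4054%
Sharpe = (μ − rf) / σ = (1.2143 − 0.36) / 5.4054 = 0.8543 / 5.4054 = 0.1580

0.16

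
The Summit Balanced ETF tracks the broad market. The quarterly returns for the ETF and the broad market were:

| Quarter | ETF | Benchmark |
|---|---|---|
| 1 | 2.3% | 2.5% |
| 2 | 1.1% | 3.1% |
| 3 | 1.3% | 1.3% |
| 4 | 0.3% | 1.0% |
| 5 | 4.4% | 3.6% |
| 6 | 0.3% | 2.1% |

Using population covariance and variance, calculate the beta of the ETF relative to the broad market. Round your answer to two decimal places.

r̄p = 1.6167%,  r̄m = 2.2667%
Cov = Σ(rp − r̄p)(rm − r̄m) / 6 = 0.9389
Var(rm) = Σ(rm − r̄m)² / 6 = 0.8489
β = Cov / Var = 0.9389 / 0.8489 = 1.1060

1.11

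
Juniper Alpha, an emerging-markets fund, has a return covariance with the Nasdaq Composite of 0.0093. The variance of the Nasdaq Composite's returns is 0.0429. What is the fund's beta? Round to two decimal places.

0.22

β = Cov(Rp, Rm) / Var(Rm) = 0.0093 / 0.0429 = 0.2168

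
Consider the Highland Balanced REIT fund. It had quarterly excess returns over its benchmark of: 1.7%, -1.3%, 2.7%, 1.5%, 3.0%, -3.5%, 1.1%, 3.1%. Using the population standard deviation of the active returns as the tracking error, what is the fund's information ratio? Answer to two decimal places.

0.48

Mean return r̄ = 8.30 / 8 = 1.0375%
Population std dev = √[37.5788 / 8] = 2.1673%
IR = r̄ / tracking error = 1.0375 / 2.1673 = 0.4787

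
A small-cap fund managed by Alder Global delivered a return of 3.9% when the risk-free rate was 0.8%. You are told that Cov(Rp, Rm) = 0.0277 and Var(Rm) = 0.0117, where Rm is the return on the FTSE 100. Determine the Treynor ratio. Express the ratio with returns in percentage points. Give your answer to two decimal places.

1.31

β = Cov / Var = 0.0277 / 0.0117 = 2.3675
Treynor = (Rp − Rf) / β = (3.9% − 0.8%) / 2.3675 = 3.10 / 2.3675 = 1.3094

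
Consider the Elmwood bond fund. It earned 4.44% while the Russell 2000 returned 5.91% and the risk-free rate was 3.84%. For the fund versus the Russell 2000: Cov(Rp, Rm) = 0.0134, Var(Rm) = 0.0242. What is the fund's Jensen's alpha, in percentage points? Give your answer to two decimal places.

β = Cov / Var = 0.0134 / 0.0242 = 0.5537
E[R] = Rf + β(Rm − Rf) = 3.84% + 0.5537 × (5.91% − 3.84%) = 4.9862%
α = Rp − E[R] = 4.44% − 4.9862% = -0.5462

-0.55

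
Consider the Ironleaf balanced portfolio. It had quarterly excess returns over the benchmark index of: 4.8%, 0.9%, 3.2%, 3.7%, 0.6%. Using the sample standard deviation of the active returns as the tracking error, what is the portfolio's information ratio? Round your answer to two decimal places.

1.45

r̄ = (4.8 + 0.9 + 3.2 + 3.7 + 0.6) / 5 = 2.6400%
Sample std dev = √[13.2920 / 4] = 1.8229%
IR = r̄ / tracking error = 2.6400 / 1.8229 = 1.4482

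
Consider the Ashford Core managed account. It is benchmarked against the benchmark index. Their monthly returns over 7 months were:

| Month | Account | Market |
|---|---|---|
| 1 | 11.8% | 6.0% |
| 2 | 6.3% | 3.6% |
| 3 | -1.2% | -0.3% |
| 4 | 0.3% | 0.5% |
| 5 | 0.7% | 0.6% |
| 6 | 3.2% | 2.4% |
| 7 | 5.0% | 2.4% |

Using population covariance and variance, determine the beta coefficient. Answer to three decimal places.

r̄p = 3.7286%,  r̄m = 2.1714%
Cov = Σ(rp − r̄p)(rm − r̄m) / 7 = 8.2022
Var(rm) = Σ(rm − r̄m)² / 7 = 4.0249
β = Cov / Var = 8.2022 / 4.0249 = 2.0379

2.038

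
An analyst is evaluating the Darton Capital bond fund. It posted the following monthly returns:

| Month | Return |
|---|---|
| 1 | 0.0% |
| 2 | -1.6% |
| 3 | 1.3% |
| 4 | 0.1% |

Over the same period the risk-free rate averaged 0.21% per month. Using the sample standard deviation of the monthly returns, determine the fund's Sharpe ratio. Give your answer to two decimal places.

r̄ = (0 − 1.6 + 1.3 + 0.1) / 4 = -0.20 / 4 = -0.0500%
Σ(r − r̄)² = 4.2500; sample σ = √(4.2500/3) = 1.1902%
Sharpe = (r̄ − rf) / σ = (-0.0500 − 0.21) / 1.1902 = -0.2600 / 1.1902 = -0.2185

-0.22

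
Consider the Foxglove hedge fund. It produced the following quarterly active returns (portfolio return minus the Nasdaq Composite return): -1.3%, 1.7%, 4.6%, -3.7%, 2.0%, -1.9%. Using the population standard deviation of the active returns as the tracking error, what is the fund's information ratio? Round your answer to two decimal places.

r̄ = (-1.3 + 1.7 + 4.6 − 3.7 + 2 − 1.9) / 6 = 0.2333%
Population std dev = √[46.7133 / 6] = 2.7903%
IR = r̄ / tracking error = 0.2333 / 2.7903 = 0.0836

0.08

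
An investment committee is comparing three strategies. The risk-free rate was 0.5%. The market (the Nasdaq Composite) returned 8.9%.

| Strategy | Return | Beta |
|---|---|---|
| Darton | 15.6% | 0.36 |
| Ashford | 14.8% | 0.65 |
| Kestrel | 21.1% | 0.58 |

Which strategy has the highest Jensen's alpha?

Kestrel

Darton: α = 15.6% − [0.5% + 0.36 × (8.9% − 0.5%)] = 12.076
Ashford: α = 14.8% − [0.5% + 0.65 × (8.9% − 0.5%)] = 8.840
Kestrel: α = 21.1% − [0.5% + 0.58 × (8.9% − 0.5%)] = 15.728
Highest: Kestrel (15.728).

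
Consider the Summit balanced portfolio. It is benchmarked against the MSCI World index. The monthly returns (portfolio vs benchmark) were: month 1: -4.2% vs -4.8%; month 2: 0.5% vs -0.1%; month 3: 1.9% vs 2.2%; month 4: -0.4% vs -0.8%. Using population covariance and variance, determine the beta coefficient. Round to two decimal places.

r̄p = -0.5500%,  r̄m = -0.8750%
Cov = Σ(rp − r̄p)(rm − r̄m) / 4 = 5.6713
Var(rm) = Σ(rm − r̄m)² / 4 = 6.3669
β = Cov / Var = 5.6713 / 6.3669 = 0.8907

0.89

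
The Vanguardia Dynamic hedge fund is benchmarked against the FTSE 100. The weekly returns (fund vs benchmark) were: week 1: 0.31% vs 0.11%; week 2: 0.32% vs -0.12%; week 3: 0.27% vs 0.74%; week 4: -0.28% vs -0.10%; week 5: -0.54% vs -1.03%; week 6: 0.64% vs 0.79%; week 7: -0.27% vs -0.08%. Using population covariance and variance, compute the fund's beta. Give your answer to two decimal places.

r̄p = 0.0643%,  r̄m = 0.0443%
Cov = Σ(rp − r̄p)(rm − r̄m) / 7 = 0.1839
Var(rm) = Σ(rm − r̄m)² / 7 = 0.3231
β = Cov / Var = 0.1839 / 0.3231 = 0.5692

0.57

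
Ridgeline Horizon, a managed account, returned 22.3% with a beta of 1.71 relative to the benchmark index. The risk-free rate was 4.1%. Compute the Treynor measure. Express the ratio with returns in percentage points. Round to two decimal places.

Treynor = (Rp − Rf) / β = (22.3% − 4.1%) / 1.71 = 18.20 / 1.71 = 10.6433

10.64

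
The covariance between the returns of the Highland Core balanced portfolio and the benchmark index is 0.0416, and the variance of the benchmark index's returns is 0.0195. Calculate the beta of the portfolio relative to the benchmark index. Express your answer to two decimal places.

2.13

β = Cov(Rp, Rm) / Var(Rm) = 0.0416 / 0.0195 = 2.1333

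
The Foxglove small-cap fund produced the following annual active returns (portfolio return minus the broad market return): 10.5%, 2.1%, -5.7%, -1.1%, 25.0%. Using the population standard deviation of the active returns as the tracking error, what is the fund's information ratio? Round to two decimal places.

Mean return r̄ = 30.80 / 5 = 6.1600%
Population std dev = √[583.6320 / 5] = 10.8040%
IR = r̄ / tracking error = 6.1600 / 10.8040 = 0.5702

0.57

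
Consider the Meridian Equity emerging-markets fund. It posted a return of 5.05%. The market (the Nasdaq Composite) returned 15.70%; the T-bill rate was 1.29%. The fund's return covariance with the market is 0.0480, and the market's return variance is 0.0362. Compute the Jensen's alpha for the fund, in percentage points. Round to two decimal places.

β = Cov / Var = 0.0480 / 0.0362 = 1.3260
E[R] = Rf + β(Rm − Rf) = 1.29% + 1.3260 × (15.70% − 1.29%) = 20.3977%
α = Rp − E[R] = 5.05% − 20.3977% = -15.3477

-15.35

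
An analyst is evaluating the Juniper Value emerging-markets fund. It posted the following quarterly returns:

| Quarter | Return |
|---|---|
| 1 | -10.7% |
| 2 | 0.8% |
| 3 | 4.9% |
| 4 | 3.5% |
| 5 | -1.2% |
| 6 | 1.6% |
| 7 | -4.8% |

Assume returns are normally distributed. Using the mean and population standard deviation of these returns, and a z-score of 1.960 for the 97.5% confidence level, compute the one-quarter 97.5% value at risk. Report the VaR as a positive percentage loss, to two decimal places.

r̄ = (-10.7 + 0.8 + 4.9 + 3.5 − 1.2 + 1.6 − 4.8) / 7 = -0.8429%
Σ(r − r̄)² = (-10.7 − (-0.8429))² + (0.8 − (-0.8429))² + … = 173.4571
σ = √[173.4571 / 7] = 4.9779%
VaR = −(r̄ − z·σ) = −(-0.8429 − 1.960 × 4.9779) = −(-10.5996) = 10.5996%

10.60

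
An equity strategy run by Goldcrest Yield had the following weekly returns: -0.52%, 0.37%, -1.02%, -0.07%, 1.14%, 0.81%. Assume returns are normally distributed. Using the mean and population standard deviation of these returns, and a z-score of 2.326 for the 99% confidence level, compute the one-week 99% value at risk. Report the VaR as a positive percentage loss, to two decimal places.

1.61

μ = (-0.52 + 0.37 − 1.02 − 0.07 + 1.14 + 0.81) / 6 = 0.1183%
Σ(r − μ)² = (-0.52 − 0.1183)² + (0.37 − 0.1183)² + … = 3.3243
population σ = √(3.3243 / 6) = √0.5541 = 0.7444%
VaR = −(μ − z·σ) = −(0.1183 − 2.326 × 0.7444) = −(-1.6132) = 1.6132%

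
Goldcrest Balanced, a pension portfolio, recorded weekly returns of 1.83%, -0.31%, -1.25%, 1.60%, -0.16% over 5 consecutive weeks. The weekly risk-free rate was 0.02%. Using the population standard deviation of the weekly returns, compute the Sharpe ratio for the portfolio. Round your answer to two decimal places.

0.27

r̄ = (1.83 − 0.31 − 1.25 + 1.6 − 0.16) / 5 = 1.710 / 5 = 0.3420%
Σ(r − r̄)² = (1.83 − 0.3420)² + (-0.31 − 0.3420)² + … = 7.0083
σ = √[7.0083 / 5] = 1.1839%
Sharpe = (r̄ − rf) / σ = (0.3420 − 0.02) / 1.1839 = 0.3220 / 1.1839 = 0.2720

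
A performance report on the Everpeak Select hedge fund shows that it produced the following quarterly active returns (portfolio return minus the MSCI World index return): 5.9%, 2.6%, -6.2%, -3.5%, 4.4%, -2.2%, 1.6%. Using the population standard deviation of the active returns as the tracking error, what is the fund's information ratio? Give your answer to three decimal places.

0.090

r̄ = (5.9 + 2.6 − 6.2 − 3.5 + 4.4 − 2.2 + 1.6) / 7 = 2.60 / 7 = 0.3714%
Σ(r − r̄)² = (5.9 − 0.3714)² + (2.6 − 0.3714)² + (-6.2 − 0.3714)² + … = 118.0543
σ = √[118.0543 / 7] = 4.1067%
IR = r̄ / tracking error = 0.3714 / 4.1067 = 0.0904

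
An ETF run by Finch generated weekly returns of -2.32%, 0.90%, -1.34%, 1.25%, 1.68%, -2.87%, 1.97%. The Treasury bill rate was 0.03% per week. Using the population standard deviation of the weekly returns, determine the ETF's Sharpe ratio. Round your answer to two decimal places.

-0.07

r̄ = (-2.32 + 0.9 − 1.34 + 1.25 + 1.68 − 2.87 + 1.97) / 7 = -0.730 / 7 = -0.1043%
Population σ = √[Σ(r − r̄)² / 7] = √[24.4146 / 7] = √3.4878 = 1.8676%
Sharpe = (r̄ − rf) / σ = (-0.1043 − 0.03) / 1.8676 = -0.1343 / 1.8676 = -0.0719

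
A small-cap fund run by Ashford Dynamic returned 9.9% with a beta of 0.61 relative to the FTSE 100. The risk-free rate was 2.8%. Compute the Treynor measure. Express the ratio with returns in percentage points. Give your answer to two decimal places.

Treynor = (Rp − Rf) / β = (9.9% − 2.8%) / 0.61 = 7.10 / 0.61 = 11.6393

11.64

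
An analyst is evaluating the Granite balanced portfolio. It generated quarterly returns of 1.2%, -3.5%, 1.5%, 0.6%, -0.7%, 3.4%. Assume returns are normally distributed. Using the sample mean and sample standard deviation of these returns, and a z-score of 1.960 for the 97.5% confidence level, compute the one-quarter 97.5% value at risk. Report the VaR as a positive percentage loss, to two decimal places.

4.16

r̄ = (1.2 − 3.5 + 1.5 + 0.6 − 0.7 + 3.4) / 6 = 0.4167%
Σ(r − r̄)² = (1.2 − 0.4167)² + (-3.5 − 0.4167)² + (1.5 − 0.4167)² + … = 27.3083
sample σ = √(27.3083 / 5) = √5.4617 = 2.3370%
VaR = −(r̄ − z·σ) = −(0.4167 − 1.960 × 2.3370) = −(-4.1638) = 4.1638%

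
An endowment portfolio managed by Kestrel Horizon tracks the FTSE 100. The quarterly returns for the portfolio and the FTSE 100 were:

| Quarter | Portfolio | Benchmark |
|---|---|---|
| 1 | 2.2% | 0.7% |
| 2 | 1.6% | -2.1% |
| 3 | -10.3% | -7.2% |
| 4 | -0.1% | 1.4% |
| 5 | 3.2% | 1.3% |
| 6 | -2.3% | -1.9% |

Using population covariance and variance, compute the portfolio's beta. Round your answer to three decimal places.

1.361

r̄p = -0.9500%,  r̄m = -1.3000%
Cov = Σ(rp − r̄p)(rm − r̄m) / 6 = 12.2200
Var(rm) = Σ(rm − r̄m)² / 6 = 8.9767
β = Cov / Var = 12.2200 / 8.9767 = 1.3613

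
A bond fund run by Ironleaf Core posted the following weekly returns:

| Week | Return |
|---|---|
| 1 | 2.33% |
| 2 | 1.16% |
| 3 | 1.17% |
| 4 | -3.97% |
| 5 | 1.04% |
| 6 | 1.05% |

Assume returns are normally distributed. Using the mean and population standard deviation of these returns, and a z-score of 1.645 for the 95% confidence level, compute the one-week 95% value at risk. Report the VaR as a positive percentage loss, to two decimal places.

2.88

r̄ = (2.33 + 1.16 + 1.17 − 3.97 + 1.04 + 1.05) / 6 = 0.4633%
Population std dev = √[24.8003 / 6] = 2.0331%
VaR = −(r̄ − z·σ) = −(0.4633 − 1.645 × 2.0331) = −(-2.8811) = 2.8811%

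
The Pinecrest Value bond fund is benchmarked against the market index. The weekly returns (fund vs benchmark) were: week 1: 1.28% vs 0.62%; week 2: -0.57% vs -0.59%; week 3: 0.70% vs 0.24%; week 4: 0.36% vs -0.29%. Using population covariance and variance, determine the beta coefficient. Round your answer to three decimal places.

r̄p = 0.4425%,  r̄m = -0.0050%
Cov = Σ(rp − r̄p)(rm − r̄m) / 4 = 0.3006
Var(rm) = Σ(rm − r̄m)² / 4 = 0.2185
β = Cov / Var = 0.3006 / 0.2185 = 1.3757

1.376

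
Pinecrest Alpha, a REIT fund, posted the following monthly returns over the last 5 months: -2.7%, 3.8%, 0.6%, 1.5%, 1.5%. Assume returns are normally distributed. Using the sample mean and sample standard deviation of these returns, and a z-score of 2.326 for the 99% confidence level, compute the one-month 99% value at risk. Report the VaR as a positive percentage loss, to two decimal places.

r̄ = (-2.7 + 3.8 + 0.6 + 1.5 + 1.5) / 5 = 0.9400%
Σ(r − r̄)² = (-2.7 − 0.9400)² + (3.8 − 0.9400)² + … = 22.1720
σ = √[22.1720 / 4] = 2.3544%
VaR = −(r̄ − z·σ) = −(0.9400 − 2.326 × 2.3544) = −(-4.5363) = 4.5363%

4.54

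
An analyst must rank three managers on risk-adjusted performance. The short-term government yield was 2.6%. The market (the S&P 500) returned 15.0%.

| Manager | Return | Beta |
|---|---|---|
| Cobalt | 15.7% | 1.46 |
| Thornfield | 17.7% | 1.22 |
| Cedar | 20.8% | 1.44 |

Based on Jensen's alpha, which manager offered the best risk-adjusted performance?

Cobalt: α = 15.7% − [2.6% + 1.46 × (15.0% − 2.6%)] = -5.004
Thornfield: α = 17.7% − [2.6% + 1.22 × (15.0% − 2.6%)] = -0.028
Cedar: α = 20.8% − [2.6% + 1.44 × (15.0% − 2.6%)] = 0.344
Highest: Cedar (0.344).

Cedar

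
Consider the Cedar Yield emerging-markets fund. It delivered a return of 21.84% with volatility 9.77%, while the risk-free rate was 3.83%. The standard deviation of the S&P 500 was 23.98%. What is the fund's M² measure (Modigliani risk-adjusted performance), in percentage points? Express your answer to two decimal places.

48.03

Sharpe = (Rp − Rf) / σp = (21.84% − 3.83%) / 9.77% = 1.8434
M² = Rf + Sharpe × σm = 3.83% + 1.8434 × 23.98% = 48.0347%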